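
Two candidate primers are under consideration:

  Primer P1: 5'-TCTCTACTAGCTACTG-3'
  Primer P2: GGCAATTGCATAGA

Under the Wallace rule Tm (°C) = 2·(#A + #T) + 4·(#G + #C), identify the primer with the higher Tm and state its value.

Primer P1: A+T=9, G+C=7 → Tm = 2(9)+4(7) = 46°C
Primer P2: A+T=8, G+C=6 → Tm = 2(8)+4(6) = 40°C
46°C vs 40°C → primer P1 is higher.

Primer P1, 46°C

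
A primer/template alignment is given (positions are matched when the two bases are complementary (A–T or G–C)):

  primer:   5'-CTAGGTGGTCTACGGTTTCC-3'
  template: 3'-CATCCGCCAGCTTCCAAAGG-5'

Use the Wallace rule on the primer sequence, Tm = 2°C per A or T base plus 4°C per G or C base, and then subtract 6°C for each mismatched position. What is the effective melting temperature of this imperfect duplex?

Primer base counts: A=2, T=7, G=6, C=5 → A+T=9, G+C=11
Perfect-match Tm = 2(9) + 4(11) = 18 + 44 = 62°C
Mismatches (positions where the bases are not complementary): 4 (at positions 1, 6, 11, 13)
Effective Tm = 62 − 4×6 = 62 − 24 = 38°C

38°C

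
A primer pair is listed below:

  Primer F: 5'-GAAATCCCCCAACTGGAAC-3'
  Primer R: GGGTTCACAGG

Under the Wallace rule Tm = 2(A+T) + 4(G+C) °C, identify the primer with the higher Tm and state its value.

Primer F: A+T=9, G+C=10 → Tm = 2(9)+4(10) = 58°C
Primer R: A+T=4, G+C=7 → Tm = 2(4)+4(7) = 36°C
58°C vs 36°C → primer F is higher.

Primer F, 58°C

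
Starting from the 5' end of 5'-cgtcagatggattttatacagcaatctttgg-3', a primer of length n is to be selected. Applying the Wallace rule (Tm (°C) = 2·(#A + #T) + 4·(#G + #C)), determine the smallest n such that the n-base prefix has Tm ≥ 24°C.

First 7 bases: CGTCAGA → Tm = 22°C (< 24°C)
First 8 bases: CGTCAGAT → Tm = 24°C (≥ 24°C)
Each additional base adds 2°C (A/T) or 4°C (G/C), so Tm is non-decreasing in n; n = 8 is the first length to reach 24°C.

n = 8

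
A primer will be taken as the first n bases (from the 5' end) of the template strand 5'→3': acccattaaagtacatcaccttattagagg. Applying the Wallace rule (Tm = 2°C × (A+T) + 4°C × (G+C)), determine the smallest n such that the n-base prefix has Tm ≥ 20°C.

First 6 bases: ACCCAT → Tm = 18°C (< 20°C)
First 7 bases: ACCCATT → Tm = 20°C (≥ 20°C)
Since every base adds ≥2°C, Tm only increases with n, so the threshold is first crossed at n = 7.

n = 7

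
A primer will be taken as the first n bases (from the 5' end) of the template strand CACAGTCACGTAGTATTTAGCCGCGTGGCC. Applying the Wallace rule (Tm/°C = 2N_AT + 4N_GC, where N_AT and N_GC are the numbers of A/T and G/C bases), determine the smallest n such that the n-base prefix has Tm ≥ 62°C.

n = 22

First 21 bases: CACAGTCACGTAGTATTTAGC → Tm = 60°C (< 62°C)
First 22 bases: CACAGTCACGTAGTATTTAGCC → Tm = 64°C (≥ 62°C)
Since every base adds ≥2°C, Tm only increases with n, so the threshold is first crossed at n = 22.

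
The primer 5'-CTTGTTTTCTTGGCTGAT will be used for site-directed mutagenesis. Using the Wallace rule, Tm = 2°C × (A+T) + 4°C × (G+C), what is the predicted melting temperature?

Counting bases: C=3, A=1, T=10, G=4
AT pairs contribute 11, GC pairs contribute 7.
Tm = 2×11 + 4×7 = 50°C

50°C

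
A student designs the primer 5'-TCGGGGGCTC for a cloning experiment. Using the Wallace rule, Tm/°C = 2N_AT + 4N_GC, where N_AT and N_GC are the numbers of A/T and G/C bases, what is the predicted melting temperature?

T=2, A=0, C=3, G=5
A+T = 2, G+C = 8
Tm = 4·8 + 2·2 = 32 + 4 = 36°C

36°C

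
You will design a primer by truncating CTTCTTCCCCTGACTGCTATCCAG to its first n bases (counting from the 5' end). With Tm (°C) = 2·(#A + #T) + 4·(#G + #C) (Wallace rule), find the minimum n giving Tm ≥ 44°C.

First 13 bases: CTTCTTCCCCTGA → Tm = 40°C (< 44°C)
First 14 bases: CTTCTTCCCCTGAC → Tm = 44°C (≥ 44°C)
Since every base adds ≥2°C, Tm only increases with n, so the threshold is first crossed at n = 14.

n = 14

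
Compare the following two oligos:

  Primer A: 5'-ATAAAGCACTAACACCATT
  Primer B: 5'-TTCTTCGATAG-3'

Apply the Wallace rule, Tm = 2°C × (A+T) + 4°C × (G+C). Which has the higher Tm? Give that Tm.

Primer A: A+T=13, G+C=6 → Tm = 2(13)+4(6) = 50°C
Primer B: A+T=7, G+C=4 → Tm = 2(7)+4(4) = 30°C
50°C vs 30°C → primer A is higher.

Primer A, 50°C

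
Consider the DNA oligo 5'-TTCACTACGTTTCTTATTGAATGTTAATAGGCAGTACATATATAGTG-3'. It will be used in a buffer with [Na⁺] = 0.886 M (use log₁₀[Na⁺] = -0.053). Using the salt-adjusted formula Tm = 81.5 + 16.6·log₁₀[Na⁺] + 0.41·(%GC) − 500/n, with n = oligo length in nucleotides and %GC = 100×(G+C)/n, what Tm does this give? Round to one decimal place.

Length n = 47. Base counts: A=14, G=8, T=19, C=6
G+C = 14, so %GC = 14/47 × 100 = 29.787%
Salt term: 16.6 × (-0.053) = -0.88
GC term: 0.41 × 29.787 = 12.213; length term: −500/47 = −10.638
Tm = 81.5 + (-0.88) + 12.213 − 10.638 = 82.195 → 82.2°C

82.2°C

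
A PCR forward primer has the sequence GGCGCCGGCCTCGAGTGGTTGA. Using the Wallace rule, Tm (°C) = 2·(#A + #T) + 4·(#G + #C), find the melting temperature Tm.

Scanning the sequence gives C=6, G=10, T=4, A=2.
AT pairs contribute 6, GC pairs contribute 16.
Tm = 4·16 + 2·6 = 64 + 12 = 76°C

76°C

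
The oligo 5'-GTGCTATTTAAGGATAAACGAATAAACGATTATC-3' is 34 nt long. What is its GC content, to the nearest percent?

29%

C=4, T=10, G=6, A=14
G+C = 6 + 4 = 10 out of 34 bases
%GC = 10/34 × 100 = 29.41% ≈ 29%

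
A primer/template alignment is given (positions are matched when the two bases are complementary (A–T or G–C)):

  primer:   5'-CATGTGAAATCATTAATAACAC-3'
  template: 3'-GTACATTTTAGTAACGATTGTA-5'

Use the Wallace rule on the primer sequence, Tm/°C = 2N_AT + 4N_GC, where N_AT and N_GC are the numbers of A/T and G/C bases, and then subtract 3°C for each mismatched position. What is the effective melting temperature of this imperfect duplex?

Primer base counts: A=10, T=6, G=2, C=4 → A+T=16, G+C=6
Perfect-match Tm = 2(16) + 4(6) = 32 + 24 = 56°C
Mismatches (positions where the bases are not complementary): 4 (at positions 6, 15, 16, 22)
Effective Tm = 56 − 4×3 = 56 − 12 = 44°C

44°C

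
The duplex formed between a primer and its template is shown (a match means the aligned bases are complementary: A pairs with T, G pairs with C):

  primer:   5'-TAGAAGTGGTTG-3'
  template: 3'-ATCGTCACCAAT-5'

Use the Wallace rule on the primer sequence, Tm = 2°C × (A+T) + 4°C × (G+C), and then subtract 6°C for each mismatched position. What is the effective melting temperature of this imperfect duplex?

22°C

Primer base counts: A=3, T=4, G=5, C=0 → A+T=7, G+C=5
Perfect-match Tm = 2(7) + 4(5) = 14 + 20 = 34°C
Mismatches (positions where the bases are not complementary): 2 (at positions 4, 12)
Effective Tm = 34 − 2×6 = 34 − 12 = 22°C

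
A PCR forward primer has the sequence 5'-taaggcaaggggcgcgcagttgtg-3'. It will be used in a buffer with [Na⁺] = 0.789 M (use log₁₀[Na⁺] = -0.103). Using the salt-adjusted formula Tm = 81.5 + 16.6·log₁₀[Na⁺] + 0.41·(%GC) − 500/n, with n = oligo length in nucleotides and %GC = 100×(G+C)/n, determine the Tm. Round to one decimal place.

84.6°C

Length n = 24. T=4, A=5, G=11, C=4
G+C = 15, so %GC = 15/24 × 100 = 62.5%
Salt term: 16.6 × (-0.103) = -1.71
GC term: 0.41 × 62.5 = 25.625; length term: −500/24 = −20.833
Tm = 81.5 + (-1.71) + 25.625 − 20.833 = 84.582 → 84.6°C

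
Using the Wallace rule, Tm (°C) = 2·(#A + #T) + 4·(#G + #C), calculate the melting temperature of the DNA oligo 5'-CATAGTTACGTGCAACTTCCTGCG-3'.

72°C

Base counts: T=7, C=7, G=5, A=5
So N_AT = 12 and N_GC = 12.
Tm = 2(12) + 4(12) = 24 + 48 = 72°C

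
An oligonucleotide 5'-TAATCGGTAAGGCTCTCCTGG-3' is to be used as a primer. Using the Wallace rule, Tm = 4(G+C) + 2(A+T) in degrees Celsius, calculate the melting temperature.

Counting bases: G=6, T=6, C=5, A=4
A+T = 10, G+C = 11
Tm = 2(10) + 4(11) = 20 + 44 = 64°C

64°C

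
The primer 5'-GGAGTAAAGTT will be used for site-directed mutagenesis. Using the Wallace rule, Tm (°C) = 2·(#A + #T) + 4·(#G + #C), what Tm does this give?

Scanning the sequence gives A=4, T=3, C=0, G=4.
AT pairs contribute 7, GC pairs contribute 4.
Tm = 2(7) + 4(4) = 14 + 16 = 30°C

30°C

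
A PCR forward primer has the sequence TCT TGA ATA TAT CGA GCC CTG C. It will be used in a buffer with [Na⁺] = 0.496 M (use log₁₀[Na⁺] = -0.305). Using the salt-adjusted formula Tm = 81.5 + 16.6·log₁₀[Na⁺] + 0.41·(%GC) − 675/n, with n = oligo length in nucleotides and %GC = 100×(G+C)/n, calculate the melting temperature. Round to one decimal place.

64.4°C

Length n = 22. Base counts: G=4, A=5, T=7, C=6
G+C = 10, so %GC = 10/22 × 100 = 45.455%
Salt term: 16.6 × (-0.305) = -5.063
GC term: 0.41 × 45.455 = 18.637; length term: −675/22 = −30.682
Tm = 81.5 + (-5.063) + 18.637 − 30.682 = 64.392 → 64.4°C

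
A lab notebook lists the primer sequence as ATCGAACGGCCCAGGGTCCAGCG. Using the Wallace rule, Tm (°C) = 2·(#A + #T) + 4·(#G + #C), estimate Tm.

78°C

Base counts: C=8, T=2, A=5, G=8
So N_AT = 7 and N_GC = 16.
Tm = 2(7) + 4(16) = 14 + 64 = 78°C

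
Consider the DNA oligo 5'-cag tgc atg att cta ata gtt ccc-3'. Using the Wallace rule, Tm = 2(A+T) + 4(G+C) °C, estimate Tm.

68°C

A=6, G=4, C=6, T=8
AT pairs contribute 14, GC pairs contribute 10.
Tm = 2×14 + 4×10 = 68°C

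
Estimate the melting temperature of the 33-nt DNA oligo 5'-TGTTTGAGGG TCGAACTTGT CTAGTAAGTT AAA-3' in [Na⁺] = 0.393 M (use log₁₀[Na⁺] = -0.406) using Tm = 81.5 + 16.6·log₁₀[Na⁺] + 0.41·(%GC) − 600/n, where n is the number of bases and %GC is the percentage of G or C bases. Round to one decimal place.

Length n = 33. C=3, T=12, A=9, G=9
G+C = 12, so %GC = 12/33 × 100 = 36.364%
Salt term: 16.6 × (-0.406) = -6.74
GC term: 0.41 × 36.364 = 14.909; length term: −600/33 = −18.182
Tm = 81.5 + (-6.74) + 14.909 − 18.182 = 71.487 → 71.5°C

71.5°C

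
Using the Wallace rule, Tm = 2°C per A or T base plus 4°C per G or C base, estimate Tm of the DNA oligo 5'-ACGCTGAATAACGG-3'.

42°C

Base counts: T=2, C=3, G=4, A=5
A+T = 7, G+C = 7
Tm = 2×7 + 4×7 = 42°C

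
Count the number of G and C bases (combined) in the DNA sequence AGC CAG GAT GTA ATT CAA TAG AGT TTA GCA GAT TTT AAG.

13

Base counts: T=12, C=4, A=14, G=9
Total G or C: 9 + 4 = 13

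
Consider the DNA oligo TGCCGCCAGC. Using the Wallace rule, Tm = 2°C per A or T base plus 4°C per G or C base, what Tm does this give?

36°C

G=3, A=1, C=5, T=1
A+T = 2, G+C = 8
Tm = 2(2) + 4(8) = 4 + 32 = 36°C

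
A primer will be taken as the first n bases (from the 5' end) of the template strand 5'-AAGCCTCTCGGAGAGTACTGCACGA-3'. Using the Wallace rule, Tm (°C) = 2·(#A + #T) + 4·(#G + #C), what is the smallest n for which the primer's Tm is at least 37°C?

First 11 bases: AAGCCTCTCGG → Tm = 36°C (< 37°C)
First 12 bases: AAGCCTCTCGGA → Tm = 38°C (≥ 37°C)
Since every base adds ≥2°C, Tm only increases with n, so the threshold is first crossed at n = 12.

n = 12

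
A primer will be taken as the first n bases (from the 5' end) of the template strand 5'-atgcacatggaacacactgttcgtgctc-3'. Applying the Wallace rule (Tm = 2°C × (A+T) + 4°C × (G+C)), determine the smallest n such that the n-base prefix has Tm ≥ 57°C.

First 19 bases: ATGCACATGGAACACACTG → Tm = 56°C (< 57°C)
First 20 bases: ATGCACATGGAACACACTGT → Tm = 58°C (≥ 57°C)
Since every base adds ≥2°C, Tm only increases with n, so the threshold is first crossed at n = 20.

n = 20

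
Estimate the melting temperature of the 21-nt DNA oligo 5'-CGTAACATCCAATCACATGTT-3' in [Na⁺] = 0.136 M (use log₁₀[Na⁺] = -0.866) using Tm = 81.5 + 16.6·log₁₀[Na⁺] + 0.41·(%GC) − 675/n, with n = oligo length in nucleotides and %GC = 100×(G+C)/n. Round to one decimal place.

Length n = 21. Base counts: G=2, A=7, T=6, C=6
G+C = 8, so %GC = 8/21 × 100 = 38.095%
Salt term: 16.6 × (-0.866) = -14.376
GC term: 0.41 × 38.095 = 15.619; length term: −675/21 = −32.143
Tm = 81.5 + (-14.376) + 15.619 − 32.143 = 50.6 → 50.6°C

50.6°C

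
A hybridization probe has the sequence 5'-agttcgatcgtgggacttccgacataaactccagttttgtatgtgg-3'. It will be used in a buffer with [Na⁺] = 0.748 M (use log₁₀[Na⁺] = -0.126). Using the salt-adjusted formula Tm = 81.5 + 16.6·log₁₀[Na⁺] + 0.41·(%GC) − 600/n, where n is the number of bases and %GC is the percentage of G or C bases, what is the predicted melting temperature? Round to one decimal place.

Length n = 46. A=10, C=9, G=12, T=15
G+C = 21, so %GC = 21/46 × 100 = 45.652%
Salt term: 16.6 × (-0.126) = -2.092
GC term: 0.41 × 45.652 = 18.717; length term: −600/46 = −13.043
Tm = 81.5 + (-2.092) + 18.717 − 13.043 = 85.082 → 85.1°C

85.1°C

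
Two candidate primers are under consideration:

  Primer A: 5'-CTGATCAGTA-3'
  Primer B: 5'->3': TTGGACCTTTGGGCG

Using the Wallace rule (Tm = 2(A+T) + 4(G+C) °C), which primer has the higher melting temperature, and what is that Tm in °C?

Primer B, 48°C

Primer A: A+T=6, G+C=4 → Tm = 2(6)+4(4) = 28°C
Primer B: A+T=6, G+C=9 → Tm = 2(6)+4(9) = 48°C
28°C vs 48°C → primer B is higher.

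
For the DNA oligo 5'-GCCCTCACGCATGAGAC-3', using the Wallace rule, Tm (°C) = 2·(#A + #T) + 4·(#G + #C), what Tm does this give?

56°C

Counting bases: C=7, G=4, A=4, T=2
AT pairs contribute 6, GC pairs contribute 11.
Tm = 4·11 + 2·6 = 44 + 12 = 56°C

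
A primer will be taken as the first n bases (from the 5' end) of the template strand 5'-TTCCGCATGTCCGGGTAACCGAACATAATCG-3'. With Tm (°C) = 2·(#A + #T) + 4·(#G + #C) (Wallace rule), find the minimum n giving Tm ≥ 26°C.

First 8 bases: TTCCGCAT → Tm = 24°C (< 26°C)
First 9 bases: TTCCGCATG → Tm = 28°C (≥ 26°C)
Since every base adds ≥2°C, Tm only increases with n, so the threshold is first crossed at n = 9.

n = 9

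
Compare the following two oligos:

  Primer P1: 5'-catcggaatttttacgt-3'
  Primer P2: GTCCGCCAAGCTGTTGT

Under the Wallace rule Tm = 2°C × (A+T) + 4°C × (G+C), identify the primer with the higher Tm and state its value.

Primer P1: A+T=11, G+C=6 → Tm = 2(11)+4(6) = 46°C
Primer P2: A+T=7, G+C=10 → Tm = 2(7)+4(10) = 54°C
46°C vs 54°C → primer P2 is higher.

Primer P2, 54°C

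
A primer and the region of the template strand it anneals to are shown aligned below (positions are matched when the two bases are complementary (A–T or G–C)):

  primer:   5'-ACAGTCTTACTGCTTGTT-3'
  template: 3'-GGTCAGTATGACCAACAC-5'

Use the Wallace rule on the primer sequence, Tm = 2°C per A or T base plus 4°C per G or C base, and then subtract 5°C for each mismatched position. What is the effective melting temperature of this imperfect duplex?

Primer base counts: A=3, T=8, G=3, C=4 → A+T=11, G+C=7
Perfect-match Tm = 2(11) + 4(7) = 22 + 28 = 50°C
Mismatches (positions where the bases are not complementary): 4 (at positions 1, 7, 13, 18)
Effective Tm = 50 − 4×5 = 50 − 20 = 30°C

30°C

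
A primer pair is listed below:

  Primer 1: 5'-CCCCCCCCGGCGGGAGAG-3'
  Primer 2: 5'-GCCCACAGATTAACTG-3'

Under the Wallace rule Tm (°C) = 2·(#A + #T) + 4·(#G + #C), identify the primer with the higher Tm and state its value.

Primer 1: A+T=2, G+C=16 → Tm = 2(2)+4(16) = 68°C
Primer 2: A+T=8, G+C=8 → Tm = 2(8)+4(8) = 48°C
68°C vs 48°C → primer 1 is higher.

Primer 1, 68°C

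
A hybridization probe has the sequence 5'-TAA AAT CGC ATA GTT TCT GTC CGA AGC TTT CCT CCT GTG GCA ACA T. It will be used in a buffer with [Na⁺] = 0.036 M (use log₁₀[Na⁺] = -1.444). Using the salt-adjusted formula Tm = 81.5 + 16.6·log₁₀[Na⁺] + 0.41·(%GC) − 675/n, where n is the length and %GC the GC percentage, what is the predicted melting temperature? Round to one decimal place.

Length n = 46. Scanning the sequence gives T=15, C=12, A=11, G=8.
G+C = 20, so %GC = 20/46 × 100 = 43.478%
Salt term: 16.6 × (-1.444) = -23.97
GC term: 0.41 × 43.478 = 17.826; length term: −675/46 = −14.674
Tm = 81.5 + (-23.97) + 17.826 − 14.674 = 60.682 → 60.7°C

60.7°C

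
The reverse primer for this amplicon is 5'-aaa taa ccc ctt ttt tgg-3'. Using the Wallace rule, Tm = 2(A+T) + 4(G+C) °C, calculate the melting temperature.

48°C

Scanning the sequence gives C=4, A=5, T=7, G=2.
A+T = 12, G+C = 6
Tm = 2(12) + 4(6) = 24 + 24 = 48°C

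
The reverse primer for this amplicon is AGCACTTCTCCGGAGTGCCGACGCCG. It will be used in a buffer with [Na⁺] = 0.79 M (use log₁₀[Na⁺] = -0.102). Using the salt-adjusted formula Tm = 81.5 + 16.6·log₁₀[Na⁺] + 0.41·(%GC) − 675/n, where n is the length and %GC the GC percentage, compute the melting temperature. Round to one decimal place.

Length n = 26. Scanning the sequence gives A=4, C=10, G=8, T=4.
G+C = 18, so %GC = 18/26 × 100 = 69.231%
Salt term: 16.6 × (-0.102) = -1.693
GC term: 0.41 × 69.231 = 28.385; length term: −675/26 = −25.962
Tm = 81.5 + (-1.693) + 28.385 − 25.962 = 82.23 → 82.2°C

82.2°C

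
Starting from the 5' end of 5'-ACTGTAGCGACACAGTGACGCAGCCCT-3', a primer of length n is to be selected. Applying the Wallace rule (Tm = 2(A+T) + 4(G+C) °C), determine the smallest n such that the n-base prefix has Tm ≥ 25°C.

n = 9

First 8 bases: ACTGTAGC → Tm = 24°C (< 25°C)
First 9 bases: ACTGTAGCG → Tm = 28°C (≥ 25°C)
Each additional base adds 2°C (A/T) or 4°C (G/C), so Tm is non-decreasing in n; n = 9 is the first length to reach 25°C.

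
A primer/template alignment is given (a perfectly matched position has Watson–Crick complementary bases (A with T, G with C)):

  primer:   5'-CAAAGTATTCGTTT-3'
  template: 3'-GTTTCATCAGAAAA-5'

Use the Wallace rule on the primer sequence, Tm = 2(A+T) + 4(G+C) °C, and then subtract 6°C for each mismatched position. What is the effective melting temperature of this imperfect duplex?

24°C

Primer base counts: A=4, T=6, G=2, C=2 → A+T=10, G+C=4
Perfect-match Tm = 2(10) + 4(4) = 20 + 16 = 36°C
Mismatches (positions where the bases are not complementary): 2 (at positions 8, 11)
Effective Tm = 36 − 2×6 = 36 − 12 = 24°C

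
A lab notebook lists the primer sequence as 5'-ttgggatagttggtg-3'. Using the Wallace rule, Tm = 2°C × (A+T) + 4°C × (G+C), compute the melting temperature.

Base counts: A=2, T=6, G=7, C=0
So N_AT = 8 and N_GC = 7.
Tm = 2(8) + 4(7) = 16 + 28 = 44°C

44°C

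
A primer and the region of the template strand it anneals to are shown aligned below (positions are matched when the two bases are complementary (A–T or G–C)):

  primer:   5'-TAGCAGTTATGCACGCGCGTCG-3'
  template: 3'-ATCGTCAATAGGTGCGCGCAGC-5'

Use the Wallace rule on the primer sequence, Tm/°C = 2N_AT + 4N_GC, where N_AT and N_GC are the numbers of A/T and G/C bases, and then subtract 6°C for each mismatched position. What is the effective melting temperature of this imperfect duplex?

64°C

Primer base counts: A=4, T=5, G=7, C=6 → A+T=9, G+C=13
Perfect-match Tm = 2(9) + 4(13) = 18 + 52 = 70°C
Mismatches (positions where the bases are not complementary): 1 (at position 11)
Effective Tm = 70 − 1×6 = 70 − 6 = 64°C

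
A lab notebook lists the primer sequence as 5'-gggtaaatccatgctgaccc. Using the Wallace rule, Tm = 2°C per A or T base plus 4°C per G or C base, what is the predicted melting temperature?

Base counts: G=5, T=4, C=6, A=5
So N_AT = 9 and N_GC = 11.
Tm = 2(9) + 4(11) = 18 + 44 = 62°C

62°C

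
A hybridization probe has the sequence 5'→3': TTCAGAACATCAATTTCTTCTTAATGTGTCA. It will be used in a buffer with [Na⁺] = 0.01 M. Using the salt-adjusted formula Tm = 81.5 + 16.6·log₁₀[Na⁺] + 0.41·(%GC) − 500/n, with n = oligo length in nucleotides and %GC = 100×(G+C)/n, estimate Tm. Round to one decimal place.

Length n = 31. Counting bases: C=6, A=9, G=3, T=13
G+C = 9, so %GC = 9/31 × 100 = 29.032%
Salt term: 16.6 × (-2) = -33.2
GC term: 0.41 × 29.032 = 11.903; length term: −500/31 = −16.129
Tm = 81.5 + (-33.2) + 11.903 − 16.129 = 44.074 → 44.1°C

44.1°C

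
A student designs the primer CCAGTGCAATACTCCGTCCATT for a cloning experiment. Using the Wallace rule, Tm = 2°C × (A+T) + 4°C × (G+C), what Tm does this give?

Scanning the sequence gives A=5, C=8, T=6, G=3.
AT pairs contribute 11, GC pairs contribute 11.
Tm = 2(11) + 4(11) = 22 + 44 = 66°C

66°C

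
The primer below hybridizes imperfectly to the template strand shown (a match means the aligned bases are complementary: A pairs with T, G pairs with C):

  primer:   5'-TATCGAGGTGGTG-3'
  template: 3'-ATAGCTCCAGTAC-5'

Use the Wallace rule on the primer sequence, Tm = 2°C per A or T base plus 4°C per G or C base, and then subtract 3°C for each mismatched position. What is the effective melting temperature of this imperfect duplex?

34°C

Primer base counts: A=2, T=4, G=6, C=1 → A+T=6, G+C=7
Perfect-match Tm = 2(6) + 4(7) = 12 + 28 = 40°C
Mismatches (positions where the bases are not complementary): 2 (at positions 10, 11)
Effective Tm = 40 − 2×3 = 40 − 6 = 34°C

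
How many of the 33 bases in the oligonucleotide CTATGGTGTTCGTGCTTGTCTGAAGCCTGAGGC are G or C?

Base counts: T=11, A=4, G=11, C=7
Total G or C: 11 + 7 = 18

18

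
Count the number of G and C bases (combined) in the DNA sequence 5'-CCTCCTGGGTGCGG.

Counting bases: A=0, G=6, T=3, C=5
Total G or C: 6 + 5 = 11

11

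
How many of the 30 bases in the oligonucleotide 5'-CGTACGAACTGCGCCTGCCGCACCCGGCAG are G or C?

22

T=3, G=9, A=5, C=13
Total G or C: 9 + 13 = 22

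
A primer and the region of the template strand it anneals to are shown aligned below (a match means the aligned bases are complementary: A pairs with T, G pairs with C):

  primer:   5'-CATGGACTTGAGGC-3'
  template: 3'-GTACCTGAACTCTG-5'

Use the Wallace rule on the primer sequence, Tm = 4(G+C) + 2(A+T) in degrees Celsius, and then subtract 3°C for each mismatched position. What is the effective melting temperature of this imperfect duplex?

Primer base counts: A=3, T=3, G=5, C=3 → A+T=6, G+C=8
Perfect-match Tm = 2(6) + 4(8) = 12 + 32 = 44°C
Mismatches (positions where the bases are not complementary): 1 (at position 13)
Effective Tm = 44 − 1×3 = 44 − 3 = 41°C

41°C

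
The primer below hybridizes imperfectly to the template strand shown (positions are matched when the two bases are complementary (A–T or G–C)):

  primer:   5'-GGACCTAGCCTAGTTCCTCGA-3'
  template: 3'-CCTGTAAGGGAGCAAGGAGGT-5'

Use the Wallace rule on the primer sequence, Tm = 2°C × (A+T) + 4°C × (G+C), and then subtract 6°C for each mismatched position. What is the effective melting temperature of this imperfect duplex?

36°C

Primer base counts: A=4, T=5, G=5, C=7 → A+T=9, G+C=12
Perfect-match Tm = 2(9) + 4(12) = 18 + 48 = 66°C
Mismatches (positions where the bases are not complementary): 5 (at positions 5, 7, 8, 12, 20)
Effective Tm = 66 − 5×6 = 66 − 30 = 36°C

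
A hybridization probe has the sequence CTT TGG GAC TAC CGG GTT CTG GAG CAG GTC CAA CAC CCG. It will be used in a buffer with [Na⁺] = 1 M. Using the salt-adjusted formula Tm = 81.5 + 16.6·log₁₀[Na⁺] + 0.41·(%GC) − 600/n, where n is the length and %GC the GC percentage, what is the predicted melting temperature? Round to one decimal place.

91.3°C

Length n = 39. Counting bases: C=12, A=7, T=8, G=12
G+C = 24, so %GC = 24/39 × 100 = 61.538%
Salt term: 16.6 × (0) = 0
GC term: 0.41 × 61.538 = 25.231; length term: −600/39 = −15.385
Tm = 81.5 + (0) + 25.231 − 15.385 = 91.346 → 91.3°C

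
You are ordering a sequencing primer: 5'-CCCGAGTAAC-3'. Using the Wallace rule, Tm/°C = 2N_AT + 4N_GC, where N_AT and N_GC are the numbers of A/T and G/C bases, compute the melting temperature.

Scanning the sequence gives A=3, C=4, G=2, T=1.
AT pairs contribute 4, GC pairs contribute 6.
Tm = 4·6 + 2·4 = 24 + 8 = 32°C

32°C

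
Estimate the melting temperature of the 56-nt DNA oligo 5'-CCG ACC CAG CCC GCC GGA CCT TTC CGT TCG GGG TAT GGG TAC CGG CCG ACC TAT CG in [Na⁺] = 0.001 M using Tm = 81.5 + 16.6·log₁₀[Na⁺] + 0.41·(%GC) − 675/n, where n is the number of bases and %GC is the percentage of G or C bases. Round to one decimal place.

Length n = 56. Counting bases: G=17, T=10, C=22, A=7
G+C = 39, so %GC = 39/56 × 100 = 69.643%
Salt term: 16.6 × (-3) = -49.8
GC term: 0.41 × 69.643 = 28.554; length term: −675/56 = −12.054
Tm = 81.5 + (-49.8) + 28.554 − 12.054 = 48.2 → 48.2°C

48.2°C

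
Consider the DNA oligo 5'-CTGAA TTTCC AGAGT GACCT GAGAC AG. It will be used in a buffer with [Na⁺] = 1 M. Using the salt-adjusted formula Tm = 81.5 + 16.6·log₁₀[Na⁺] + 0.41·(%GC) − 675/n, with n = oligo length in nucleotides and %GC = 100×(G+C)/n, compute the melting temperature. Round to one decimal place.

76.2°C

Length n = 27. C=6, T=6, A=8, G=7
G+C = 13, so %GC = 13/27 × 100 = 48.148%
Salt term: 16.6 × (0) = 0
GC term: 0.41 × 48.148 = 19.741; length term: −675/27 = −25
Tm = 81.5 + (0) + 19.741 − 25 = 76.241 → 76.2°C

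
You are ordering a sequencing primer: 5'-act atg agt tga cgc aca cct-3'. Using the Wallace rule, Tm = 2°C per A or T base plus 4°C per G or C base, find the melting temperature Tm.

62°C

Base counts: A=6, G=4, C=6, T=5
So N_AT = 11 and N_GC = 10.
Tm = 2×11 + 4×10 = 62°C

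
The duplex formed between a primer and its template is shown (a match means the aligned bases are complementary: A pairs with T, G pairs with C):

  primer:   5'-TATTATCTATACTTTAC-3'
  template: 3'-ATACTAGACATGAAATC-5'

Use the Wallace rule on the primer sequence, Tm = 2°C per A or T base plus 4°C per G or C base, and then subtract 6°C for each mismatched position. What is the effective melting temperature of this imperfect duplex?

Primer base counts: A=5, T=9, G=0, C=3 → A+T=14, G+C=3
Perfect-match Tm = 2(14) + 4(3) = 28 + 12 = 40°C
Mismatches (positions where the bases are not complementary): 3 (at positions 4, 9, 17)
Effective Tm = 40 − 3×6 = 40 − 18 = 22°C

22°C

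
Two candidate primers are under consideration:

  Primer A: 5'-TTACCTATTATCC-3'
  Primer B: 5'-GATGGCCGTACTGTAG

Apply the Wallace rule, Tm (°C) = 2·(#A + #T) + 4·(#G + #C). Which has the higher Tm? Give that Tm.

Primer A: A+T=9, G+C=4 → Tm = 2(9)+4(4) = 34°C
Primer B: A+T=7, G+C=9 → Tm = 2(7)+4(9) = 50°C
34°C vs 50°C → primer B is higher.

Primer B, 50°C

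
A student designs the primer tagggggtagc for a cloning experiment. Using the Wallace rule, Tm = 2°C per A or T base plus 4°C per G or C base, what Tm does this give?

36°C

Base counts: C=1, A=2, G=6, T=2
A+T = 4, G+C = 7
Tm = 2(4) + 4(7) = 8 + 28 = 36°C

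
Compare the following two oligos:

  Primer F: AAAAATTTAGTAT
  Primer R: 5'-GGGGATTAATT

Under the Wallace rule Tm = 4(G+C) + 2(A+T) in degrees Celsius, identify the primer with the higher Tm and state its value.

Primer F: A+T=12, G+C=1 → Tm = 2(12)+4(1) = 28°C
Primer R: A+T=7, G+C=4 → Tm = 2(7)+4(4) = 30°C
28°C vs 30°C → primer R is higher.

Primer R, 30°C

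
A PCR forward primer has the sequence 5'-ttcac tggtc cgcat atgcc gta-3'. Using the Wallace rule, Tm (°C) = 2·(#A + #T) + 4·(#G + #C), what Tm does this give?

70°C

Base counts: G=5, T=7, C=7, A=4
A+T = 11, G+C = 12
Tm = 2(11) + 4(12) = 22 + 48 = 70°C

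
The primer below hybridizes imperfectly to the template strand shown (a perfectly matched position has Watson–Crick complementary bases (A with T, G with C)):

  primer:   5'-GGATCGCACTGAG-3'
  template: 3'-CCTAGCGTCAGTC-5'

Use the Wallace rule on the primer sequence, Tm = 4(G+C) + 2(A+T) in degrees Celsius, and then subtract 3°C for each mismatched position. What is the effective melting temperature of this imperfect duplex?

Primer base counts: A=3, T=2, G=5, C=3 → A+T=5, G+C=8
Perfect-match Tm = 2(5) + 4(8) = 10 + 32 = 42°C
Mismatches (positions where the bases are not complementary): 2 (at positions 9, 11)
Effective Tm = 42 − 2×3 = 42 − 6 = 36°C

36°C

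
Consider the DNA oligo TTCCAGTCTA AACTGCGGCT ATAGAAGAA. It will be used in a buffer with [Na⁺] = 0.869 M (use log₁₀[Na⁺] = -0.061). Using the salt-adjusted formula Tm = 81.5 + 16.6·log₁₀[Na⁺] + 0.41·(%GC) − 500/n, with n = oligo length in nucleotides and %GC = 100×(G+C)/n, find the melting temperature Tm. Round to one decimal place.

Length n = 29. T=7, C=6, A=10, G=6
G+C = 12, so %GC = 12/29 × 100 = 41.379%
Salt term: 16.6 × (-0.061) = -1.013
GC term: 0.41 × 41.379 = 16.965; length term: −500/29 = −17.241
Tm = 81.5 + (-1.013) + 16.965 − 17.241 = 80.211 → 80.2°C

80.2°C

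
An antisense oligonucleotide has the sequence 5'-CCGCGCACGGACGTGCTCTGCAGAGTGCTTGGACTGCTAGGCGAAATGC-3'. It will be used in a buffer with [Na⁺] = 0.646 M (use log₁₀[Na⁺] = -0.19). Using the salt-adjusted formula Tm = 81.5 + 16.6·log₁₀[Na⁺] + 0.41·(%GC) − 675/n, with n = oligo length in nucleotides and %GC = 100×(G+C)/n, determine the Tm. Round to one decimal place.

Length n = 49. Base counts: T=9, G=17, C=14, A=9
G+C = 31, so %GC = 31/49 × 100 = 63.265%
Salt term: 16.6 × (-0.19) = -3.154
GC term: 0.41 × 63.265 = 25.939; length term: −675/49 = −13.776
Tm = 81.5 + (-3.154) + 25.939 − 13.776 = 90.509 → 90.5°C

90.5°C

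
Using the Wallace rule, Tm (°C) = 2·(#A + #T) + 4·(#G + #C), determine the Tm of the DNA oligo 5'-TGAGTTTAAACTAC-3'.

A=5, G=2, T=5, C=2
A+T = 10, G+C = 4
Tm = 2×10 + 4×4 = 36°C

36°C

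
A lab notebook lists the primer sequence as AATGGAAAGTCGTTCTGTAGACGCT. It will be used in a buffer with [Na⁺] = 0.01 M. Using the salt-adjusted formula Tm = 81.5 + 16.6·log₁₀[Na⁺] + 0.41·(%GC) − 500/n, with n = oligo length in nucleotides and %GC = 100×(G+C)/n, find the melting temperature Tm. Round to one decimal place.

Length n = 25. T=7, A=7, C=4, G=7
G+C = 11, so %GC = 11/25 × 100 = 44%
Salt term: 16.6 × (-2) = -33.2
GC term: 0.41 × 44 = 18.04; length term: −500/25 = −20
Tm = 81.5 + (-33.2) + 18.04 − 20 = 46.34 → 46.3°C

46.3°C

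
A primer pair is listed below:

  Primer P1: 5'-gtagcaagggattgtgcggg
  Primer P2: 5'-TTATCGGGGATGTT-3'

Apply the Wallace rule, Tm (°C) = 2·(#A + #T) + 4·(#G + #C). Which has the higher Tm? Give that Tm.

Primer P1, 64°C

Primer P1: A+T=8, G+C=12 → Tm = 2(8)+4(12) = 64°C
Primer P2: A+T=8, G+C=6 → Tm = 2(8)+4(6) = 40°C
64°C vs 40°C → primer P1 is higher.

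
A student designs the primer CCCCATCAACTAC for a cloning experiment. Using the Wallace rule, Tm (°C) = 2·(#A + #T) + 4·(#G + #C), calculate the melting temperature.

Scanning the sequence gives T=2, G=0, C=7, A=4.
A+T = 6, G+C = 7
Tm = 4·7 + 2·6 = 28 + 12 = 40°C

40°C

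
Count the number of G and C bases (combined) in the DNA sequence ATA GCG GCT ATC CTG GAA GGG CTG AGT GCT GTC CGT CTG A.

23

Base counts: G=14, C=9, T=10, A=7
G+C = 14 + 9 = 23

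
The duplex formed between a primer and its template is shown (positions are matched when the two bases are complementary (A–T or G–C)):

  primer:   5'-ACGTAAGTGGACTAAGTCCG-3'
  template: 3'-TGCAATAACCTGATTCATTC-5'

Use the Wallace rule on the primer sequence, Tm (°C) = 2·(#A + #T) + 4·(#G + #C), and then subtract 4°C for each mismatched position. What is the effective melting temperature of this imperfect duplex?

Primer base counts: A=6, T=4, G=6, C=4 → A+T=10, G+C=10
Perfect-match Tm = 2(10) + 4(10) = 20 + 40 = 60°C
Mismatches (positions where the bases are not complementary): 4 (at positions 5, 7, 18, 19)
Effective Tm = 60 − 4×4 = 60 − 16 = 44°C

44°C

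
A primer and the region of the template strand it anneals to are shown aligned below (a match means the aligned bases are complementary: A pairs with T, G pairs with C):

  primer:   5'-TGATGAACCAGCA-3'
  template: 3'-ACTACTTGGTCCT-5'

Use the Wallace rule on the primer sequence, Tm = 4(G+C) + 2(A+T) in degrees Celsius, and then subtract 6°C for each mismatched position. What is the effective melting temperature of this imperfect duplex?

Primer base counts: A=5, T=2, G=3, C=3 → A+T=7, G+C=6
Perfect-match Tm = 2(7) + 4(6) = 14 + 24 = 38°C
Mismatches (positions where the bases are not complementary): 1 (at position 12)
Effective Tm = 38 − 1×6 = 38 − 6 = 32°C

32°C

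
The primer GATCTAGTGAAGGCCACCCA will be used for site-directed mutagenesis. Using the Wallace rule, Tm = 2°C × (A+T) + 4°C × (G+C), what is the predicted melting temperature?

A=6, G=5, C=6, T=3
So N_AT = 9 and N_GC = 11.
Tm = 2×9 + 4×11 = 62°C

62°C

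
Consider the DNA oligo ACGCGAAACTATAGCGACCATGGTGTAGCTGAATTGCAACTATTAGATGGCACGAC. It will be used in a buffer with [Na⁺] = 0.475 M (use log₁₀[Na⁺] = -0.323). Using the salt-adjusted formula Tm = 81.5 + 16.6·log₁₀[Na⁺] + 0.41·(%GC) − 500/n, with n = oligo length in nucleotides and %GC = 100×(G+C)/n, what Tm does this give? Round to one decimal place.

Length n = 56. Scanning the sequence gives C=12, T=12, A=18, G=14.
G+C = 26, so %GC = 26/56 × 100 = 46.429%
Salt term: 16.6 × (-0.323) = -5.362
GC term: 0.41 × 46.429 = 19.036; length term: −500/56 = −8.929
Tm = 81.5 + (-5.362) + 19.036 − 8.929 = 86.245 → 86.2°C

86.2°C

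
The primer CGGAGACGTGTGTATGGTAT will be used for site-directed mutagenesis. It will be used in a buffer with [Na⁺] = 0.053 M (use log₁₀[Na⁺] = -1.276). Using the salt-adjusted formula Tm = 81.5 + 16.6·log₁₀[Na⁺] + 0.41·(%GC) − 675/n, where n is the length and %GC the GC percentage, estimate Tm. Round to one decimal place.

47.1°C

Length n = 20. Counting bases: G=8, A=4, C=2, T=6
G+C = 10, so %GC = 10/20 × 100 = 50%
Salt term: 16.6 × (-1.276) = -21.182
GC term: 0.41 × 50 = 20.5; length term: −675/20 = −33.75
Tm = 81.5 + (-21.182) + 20.5 − 33.75 = 47.068 → 47.1°C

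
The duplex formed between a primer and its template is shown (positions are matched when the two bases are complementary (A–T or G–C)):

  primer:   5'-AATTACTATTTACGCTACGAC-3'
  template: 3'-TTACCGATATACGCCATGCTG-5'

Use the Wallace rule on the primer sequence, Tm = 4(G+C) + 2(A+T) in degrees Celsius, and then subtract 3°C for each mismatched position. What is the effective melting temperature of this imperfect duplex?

Primer base counts: A=7, T=7, G=2, C=5 → A+T=14, G+C=7
Perfect-match Tm = 2(14) + 4(7) = 28 + 28 = 56°C
Mismatches (positions where the bases are not complementary): 5 (at positions 4, 5, 10, 12, 15)
Effective Tm = 56 − 5×3 = 56 − 15 = 41°C

41°C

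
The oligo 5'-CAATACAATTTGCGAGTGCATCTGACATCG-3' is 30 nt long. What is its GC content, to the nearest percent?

43%

Scanning the sequence gives C=7, G=6, A=9, T=8.
G+C = 6 + 7 = 13 out of 30 bases
%GC = 13/30 × 100 = 43.33% ≈ 43%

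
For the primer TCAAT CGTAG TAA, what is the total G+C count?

Counting bases: C=2, G=2, A=5, T=4
Total G or C: 2 + 2 = 4

4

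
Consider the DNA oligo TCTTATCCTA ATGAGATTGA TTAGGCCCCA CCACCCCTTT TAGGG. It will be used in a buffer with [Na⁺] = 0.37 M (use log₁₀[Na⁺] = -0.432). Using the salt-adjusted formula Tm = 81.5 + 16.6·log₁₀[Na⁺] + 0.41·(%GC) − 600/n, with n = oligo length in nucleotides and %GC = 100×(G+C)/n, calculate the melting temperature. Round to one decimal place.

Length n = 45. A=10, G=8, C=13, T=14
G+C = 21, so %GC = 21/45 × 100 = 46.667%
Salt term: 16.6 × (-0.432) = -7.171
GC term: 0.41 × 46.667 = 19.133; length term: −600/45 = −13.333
Tm = 81.5 + (-7.171) + 19.133 − 13.333 = 80.129 → 80.1°C

80.1°C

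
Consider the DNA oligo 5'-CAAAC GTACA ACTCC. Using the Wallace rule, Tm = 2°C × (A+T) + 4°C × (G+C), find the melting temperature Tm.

Scanning the sequence gives A=6, C=6, T=2, G=1.
So N_AT = 8 and N_GC = 7.
Tm = 2(8) + 4(7) = 16 + 28 = 44°C

44°C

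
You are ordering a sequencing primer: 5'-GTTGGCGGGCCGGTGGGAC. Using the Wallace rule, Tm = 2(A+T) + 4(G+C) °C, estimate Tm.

68°C

G=11, A=1, T=3, C=4
A+T = 4, G+C = 15
Tm = 4·15 + 2·4 = 60 + 8 = 68°C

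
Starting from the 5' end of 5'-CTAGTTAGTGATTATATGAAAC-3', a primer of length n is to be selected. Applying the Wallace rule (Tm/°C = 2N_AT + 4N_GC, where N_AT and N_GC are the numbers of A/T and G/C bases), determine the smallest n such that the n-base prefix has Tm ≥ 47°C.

n = 19

First 18 bases: CTAGTTAGTGATTATATG → Tm = 46°C (< 47°C)
First 19 bases: CTAGTTAGTGATTATATGA → Tm = 48°C (≥ 47°C)
Since every base adds ≥2°C, Tm only increases with n, so the threshold is first crossed at n = 19.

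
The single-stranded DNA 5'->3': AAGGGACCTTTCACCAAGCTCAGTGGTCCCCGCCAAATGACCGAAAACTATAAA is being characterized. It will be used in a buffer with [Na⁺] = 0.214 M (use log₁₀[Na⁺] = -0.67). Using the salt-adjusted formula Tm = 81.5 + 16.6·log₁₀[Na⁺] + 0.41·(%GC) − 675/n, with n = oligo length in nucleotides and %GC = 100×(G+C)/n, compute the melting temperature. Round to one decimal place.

Length n = 54. Counting bases: T=9, G=10, C=16, A=19
G+C = 26, so %GC = 26/54 × 100 = 48.148%
Salt term: 16.6 × (-0.67) = -11.122
GC term: 0.41 × 48.148 = 19.741; length term: −675/54 = −12.5
Tm = 81.5 + (-11.122) + 19.741 − 12.5 = 77.619 → 77.6°C

77.6°C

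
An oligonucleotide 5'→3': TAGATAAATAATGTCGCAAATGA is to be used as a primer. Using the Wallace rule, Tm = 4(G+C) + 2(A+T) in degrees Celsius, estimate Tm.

58°C

Base counts: G=4, C=2, T=6, A=11
A+T = 17, G+C = 6
Tm = 4·6 + 2·17 = 24 + 34 = 58°C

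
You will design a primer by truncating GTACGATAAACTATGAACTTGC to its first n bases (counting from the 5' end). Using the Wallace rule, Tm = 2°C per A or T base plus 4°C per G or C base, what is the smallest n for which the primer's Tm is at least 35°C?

First 13 bases: GTACGATAAACTA → Tm = 34°C (< 35°C)
First 14 bases: GTACGATAAACTAT → Tm = 36°C (≥ 35°C)
Since every base adds ≥2°C, Tm only increases with n, so the threshold is first crossed at n = 14.

n = 14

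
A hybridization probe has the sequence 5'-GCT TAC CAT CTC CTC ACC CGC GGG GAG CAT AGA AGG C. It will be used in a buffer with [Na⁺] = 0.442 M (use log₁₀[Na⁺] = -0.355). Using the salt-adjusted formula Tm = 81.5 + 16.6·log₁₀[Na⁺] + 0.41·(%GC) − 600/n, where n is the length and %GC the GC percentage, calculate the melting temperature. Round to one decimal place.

84.9°C

Length n = 37. Counting bases: C=13, T=6, A=8, G=10
G+C = 23, so %GC = 23/37 × 100 = 62.162%
Salt term: 16.6 × (-0.355) = -5.893
GC term: 0.41 × 62.162 = 25.486; length term: −600/37 = −16.216
Tm = 81.5 + (-5.893) + 25.486 − 16.216 = 84.877 → 84.9°C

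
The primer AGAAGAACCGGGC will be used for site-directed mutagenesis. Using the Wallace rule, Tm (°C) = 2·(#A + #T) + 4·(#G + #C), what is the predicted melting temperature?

Counting bases: G=5, T=0, A=5, C=3
A+T = 5, G+C = 8
Tm = 2(5) + 4(8) = 10 + 32 = 42°C

42°C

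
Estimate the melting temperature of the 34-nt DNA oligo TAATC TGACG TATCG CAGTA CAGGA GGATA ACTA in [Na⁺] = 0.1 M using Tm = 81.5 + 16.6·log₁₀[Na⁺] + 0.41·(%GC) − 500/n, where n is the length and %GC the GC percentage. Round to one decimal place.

67.1°C

Length n = 34. Counting bases: C=6, G=8, A=12, T=8
G+C = 14, so %GC = 14/34 × 100 = 41.176%
Salt term: 16.6 × (-1) = -16.6
GC term: 0.41 × 41.176 = 16.882; length term: −500/34 = −14.706
Tm = 81.5 + (-16.6) + 16.882 − 14.706 = 67.076 → 67.1°C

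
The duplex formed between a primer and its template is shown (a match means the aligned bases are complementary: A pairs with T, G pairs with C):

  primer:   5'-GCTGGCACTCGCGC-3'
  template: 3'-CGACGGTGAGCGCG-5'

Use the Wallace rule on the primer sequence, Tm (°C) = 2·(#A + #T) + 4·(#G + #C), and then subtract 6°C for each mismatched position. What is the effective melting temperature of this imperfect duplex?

Primer base counts: A=1, T=2, G=5, C=6 → A+T=3, G+C=11
Perfect-match Tm = 2(3) + 4(11) = 6 + 44 = 50°C
Mismatches (positions where the bases are not complementary): 1 (at position 5)
Effective Tm = 50 − 1×6 = 50 − 6 = 44°C

44°C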